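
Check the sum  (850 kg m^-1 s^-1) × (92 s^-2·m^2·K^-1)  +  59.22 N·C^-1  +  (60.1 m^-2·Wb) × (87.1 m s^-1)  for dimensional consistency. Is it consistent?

In SI base units:
  (850 kg m^-1 s^-1) × (92 s^-2·m^2·K^-1):  [kg·m⁻¹·s⁻¹] · [m²·s⁻²·K⁻¹] = kg·m·s⁻³·K⁻¹
  59.22 N·C^-1:  N·C⁻¹ = kg·m·s⁻²·(s·A)⁻¹ = kg·m·s⁻³·A⁻¹
  (60.1 m^-2·Wb) × (87.1 m s^-1):  [kg·s⁻²·A⁻¹] · [m·s⁻¹] = kg·m·s⁻³·A⁻¹
The terms do not share a single dimension (kg·m·s⁻³·A⁻¹ vs kg·m·s⁻³·K⁻¹).

No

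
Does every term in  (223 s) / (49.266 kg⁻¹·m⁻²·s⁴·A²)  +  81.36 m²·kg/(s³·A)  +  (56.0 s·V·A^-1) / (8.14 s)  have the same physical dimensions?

In SI base units:
  (223 s) / (49.266 kg⁻¹·m⁻²·s⁴·A²):  [s] / [kg⁻¹·m⁻²·s⁴·A²] = kg·m²·s⁻³·A⁻²
  81.36 m²·kg/(s³·A):  kg·m²·s⁻³·A⁻¹
  (56.0 s·V·A^-1) / (8.14 s):  [kg·m²·s⁻²·A⁻²] / [s] = kg·m²·s⁻³·A⁻²
The terms do not share a single dimension (kg·m²·s⁻³·A⁻² vs kg·m²·s⁻³·A⁻¹).

No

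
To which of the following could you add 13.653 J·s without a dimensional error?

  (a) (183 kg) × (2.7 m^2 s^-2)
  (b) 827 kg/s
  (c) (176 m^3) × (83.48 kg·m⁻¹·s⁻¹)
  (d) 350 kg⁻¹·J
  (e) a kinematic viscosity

Reference: J·s = N·m·s = kg·m²·s⁻¹.
Each option:
  (a) [kg] · [m²·s⁻²] = kg·m²·s⁻²
  (b) kg·s⁻¹
  (c) [m³] · [kg·m⁻¹·s⁻¹] = kg·m²·s⁻¹  ← same
  (d) J·kg⁻¹ = N·m·kg⁻¹ = m²·s⁻²
  (e) [kinematic viscosity] = m²·s⁻¹
Only (c) matches kg·m²·s⁻¹.

(c)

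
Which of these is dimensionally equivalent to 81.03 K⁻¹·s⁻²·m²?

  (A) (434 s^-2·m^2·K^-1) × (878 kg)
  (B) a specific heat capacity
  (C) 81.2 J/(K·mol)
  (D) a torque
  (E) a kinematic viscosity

Reference: m²·s⁻²·K⁻¹.
Each option:
  (A) [m²·s⁻²·K⁻¹] · [kg] = kg·m²·s⁻²·K⁻¹
  (B) [specific heat capacity] = m²·s⁻²·K⁻¹  ← same
  (C) J·mol⁻¹·K⁻¹ = N·m·mol⁻¹·K⁻¹ = kg·m²·s⁻²·K⁻¹·mol⁻¹
  (D) [torque] = kg·m²·s⁻²
  (E) [kinematic viscosity] = m²·s⁻¹
Only (B) matches m²·s⁻²·K⁻¹.

(B)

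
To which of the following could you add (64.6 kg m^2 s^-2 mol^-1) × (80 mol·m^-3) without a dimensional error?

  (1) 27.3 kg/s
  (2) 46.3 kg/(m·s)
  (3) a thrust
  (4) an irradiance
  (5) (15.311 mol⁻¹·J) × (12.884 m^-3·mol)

(5)

Reference: [kg·m²·s⁻²·mol⁻¹] · [m⁻³·mol] = kg·m⁻¹·s⁻².
Each option:
  (1) kg·s⁻¹
  (2) kg·m⁻¹·s⁻¹
  (3) [thrust] = kg·m·s⁻²
  (4) [irradiance] = kg·s⁻³
  (5) [kg·m²·s⁻²·mol⁻¹] · [m⁻³·mol] = kg·m⁻¹·s⁻²  ← same
Only (5) matches kg·m⁻¹·s⁻².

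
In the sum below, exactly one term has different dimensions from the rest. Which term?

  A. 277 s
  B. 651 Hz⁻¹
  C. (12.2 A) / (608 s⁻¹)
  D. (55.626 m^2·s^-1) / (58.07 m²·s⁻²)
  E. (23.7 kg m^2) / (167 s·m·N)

Work out the base dimensions of each:
  A. s
  B. Hz⁻¹ = (s⁻¹)⁻¹ = s
  C. [A] / [s⁻¹] = s·A
  D. [m²·s⁻¹] / [m²·s⁻²] = s
  E. [kg·m²] / [kg·m²·s⁻¹] = s
All reduce to s except C., which is s·A.

C.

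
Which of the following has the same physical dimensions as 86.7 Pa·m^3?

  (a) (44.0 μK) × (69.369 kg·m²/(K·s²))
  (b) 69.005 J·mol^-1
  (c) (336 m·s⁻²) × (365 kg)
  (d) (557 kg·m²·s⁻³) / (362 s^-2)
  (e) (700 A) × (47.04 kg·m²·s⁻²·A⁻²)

Reference: Pa·m³ = N·m⁻²·m³ = kg·m²·s⁻².
Each option:
  (a) [K] · [kg·m²·s⁻²·K⁻¹] = kg·m²·s⁻²  ← same
  (b) J·mol⁻¹ = N·m·mol⁻¹ = kg·m²·s⁻²·mol⁻¹
  (c) [m·s⁻²] · [kg] = kg·m·s⁻²
  (d) [kg·m²·s⁻³] / [s⁻²] = kg·m²·s⁻¹
  (e) [A] · [kg·m²·s⁻²·A⁻²] = kg·m²·s⁻²·A⁻¹
Only (a) matches kg·m²·s⁻².

(a)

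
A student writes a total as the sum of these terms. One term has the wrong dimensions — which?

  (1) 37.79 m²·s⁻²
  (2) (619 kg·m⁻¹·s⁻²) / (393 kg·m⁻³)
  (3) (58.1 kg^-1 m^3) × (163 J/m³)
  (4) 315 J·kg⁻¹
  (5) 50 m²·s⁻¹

Work out the base dimensions of each:
  (1) m²·s⁻²
  (2) [kg·m⁻¹·s⁻²] / [kg·m⁻³] = m²·s⁻²
  (3) [kg⁻¹·m³] · [kg·m⁻¹·s⁻²] = m²·s⁻²
  (4) J·kg⁻¹ = N·m·kg⁻¹ = m²·s⁻²
  (5) m²·s⁻¹
All reduce to m²·s⁻² except (5), which is m²·s⁻¹.

(5)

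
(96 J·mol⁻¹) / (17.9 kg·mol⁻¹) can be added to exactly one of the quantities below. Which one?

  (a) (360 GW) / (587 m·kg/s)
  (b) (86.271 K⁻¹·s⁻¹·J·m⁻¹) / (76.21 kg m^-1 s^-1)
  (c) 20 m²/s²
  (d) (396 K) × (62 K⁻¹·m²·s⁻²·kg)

(c)

Reference: [kg·m²·s⁻²·mol⁻¹] / [kg·mol⁻¹] = m²·s⁻².
Each option:
  (a) [kg·m²·s⁻³] / [kg·m·s⁻¹] = m·s⁻²
  (b) [kg·m·s⁻³·K⁻¹] / [kg·m⁻¹·s⁻¹] = m²·s⁻²·K⁻¹
  (c) m²·s⁻²  ← same
  (d) [K] · [kg·m²·s⁻²·K⁻¹] = kg·m²·s⁻²
Only (c) matches m²·s⁻².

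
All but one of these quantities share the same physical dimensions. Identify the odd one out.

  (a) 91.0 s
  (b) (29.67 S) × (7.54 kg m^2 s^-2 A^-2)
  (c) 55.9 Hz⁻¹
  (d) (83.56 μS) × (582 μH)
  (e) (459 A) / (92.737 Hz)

(e)

Dimensions:
  (a) s
  (b) [kg⁻¹·m⁻²·s³·A²] · [kg·m²·s⁻²·A⁻²] = s
  (c) Hz⁻¹ = (s⁻¹)⁻¹ = s
  (d) [kg⁻¹·m⁻²·s³·A²] · [kg·m²·s⁻²·A⁻²] = s
  (e) [A] / [s⁻¹] = s·A
All reduce to s except (e), which is s·A.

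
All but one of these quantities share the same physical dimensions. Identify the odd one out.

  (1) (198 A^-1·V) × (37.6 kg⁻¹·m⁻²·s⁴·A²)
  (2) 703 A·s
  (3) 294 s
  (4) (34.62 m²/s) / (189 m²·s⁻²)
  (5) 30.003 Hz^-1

(2)

Work out the base dimensions of each:
  (1) [kg·m²·s⁻³·A⁻²] · [kg⁻¹·m⁻²·s⁴·A²] = s
  (2) A·s = s·A
  (3) s
  (4) [m²·s⁻¹] / [m²·s⁻²] = s
  (5) Hz⁻¹ = (s⁻¹)⁻¹ = s
All reduce to s except (2), which is s·A.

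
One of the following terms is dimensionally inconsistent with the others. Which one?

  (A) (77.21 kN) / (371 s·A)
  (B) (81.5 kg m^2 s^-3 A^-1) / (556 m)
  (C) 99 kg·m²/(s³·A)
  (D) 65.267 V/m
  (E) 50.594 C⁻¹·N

(C)

Work out the base dimensions of each:
  (A) [kg·m·s⁻²] / [s·A] = kg·m·s⁻³·A⁻¹
  (B) [kg·m²·s⁻³·A⁻¹] / [m] = kg·m·s⁻³·A⁻¹
  (C) kg·m²·s⁻³·A⁻¹
  (D) V·m⁻¹ = J·C⁻¹·m⁻¹ = kg·m·s⁻³·A⁻¹
  (E) N·C⁻¹ = kg·m·s⁻²·(s·A)⁻¹ = kg·m·s⁻³·A⁻¹
All reduce to kg·m·s⁻³·A⁻¹ except (C), which is kg·m²·s⁻³·A⁻¹.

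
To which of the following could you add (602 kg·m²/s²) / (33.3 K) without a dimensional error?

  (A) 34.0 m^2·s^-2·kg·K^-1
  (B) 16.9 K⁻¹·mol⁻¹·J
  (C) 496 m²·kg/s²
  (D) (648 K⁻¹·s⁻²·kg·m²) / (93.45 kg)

Reference: [kg·m²·s⁻²] / [K] = kg·m²·s⁻²·K⁻¹.
Each option:
  (A) kg·m²·s⁻²·K⁻¹  ← same
  (B) J·mol⁻¹·K⁻¹ = N·m·mol⁻¹·K⁻¹ = kg·m²·s⁻²·K⁻¹·mol⁻¹
  (C) kg·m²·s⁻²
  (D) [kg·m²·s⁻²·K⁻¹] / [kg] = m²·s⁻²·K⁻¹
Only (A) matches kg·m²·s⁻²·K⁻¹.

(A)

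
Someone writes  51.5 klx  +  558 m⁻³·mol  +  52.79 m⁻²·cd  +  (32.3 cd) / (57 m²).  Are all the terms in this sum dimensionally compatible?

Dimensions:
  51.5 klx:  lx = lm·m⁻² = m⁻²·cd
  558 m⁻³·mol:  mol·m⁻³ = m⁻³·mol
  52.79 m⁻²·cd:  m⁻²·cd
  (32.3 cd) / (57 m²):  [cd] / [m²] = m⁻²·cd
The terms do not share a single dimension (m⁻²·cd vs m⁻³·mol).

No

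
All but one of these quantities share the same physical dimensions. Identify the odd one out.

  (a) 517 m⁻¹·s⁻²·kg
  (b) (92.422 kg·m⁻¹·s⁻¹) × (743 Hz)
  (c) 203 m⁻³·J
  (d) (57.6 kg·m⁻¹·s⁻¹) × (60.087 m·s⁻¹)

Reduce each to base SI dimensions:
  (a) kg·m⁻¹·s⁻²
  (b) [kg·m⁻¹·s⁻¹] · [s⁻¹] = kg·m⁻¹·s⁻²
  (c) J·m⁻³ = N·m·m⁻³ = kg·m⁻¹·s⁻²
  (d) [kg·m⁻¹·s⁻¹] · [m·s⁻¹] = kg·s⁻²
All reduce to kg·m⁻¹·s⁻² except (d), which is kg·s⁻².

(d)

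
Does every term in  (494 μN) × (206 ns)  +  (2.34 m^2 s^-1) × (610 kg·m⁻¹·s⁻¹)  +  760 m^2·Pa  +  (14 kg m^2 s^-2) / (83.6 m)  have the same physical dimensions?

In SI base units:
  (494 μN) × (206 ns):  [kg·m·s⁻²] · [s] = kg·m·s⁻¹
  (2.34 m^2 s^-1) × (610 kg·m⁻¹·s⁻¹):  [m²·s⁻¹] · [kg·m⁻¹·s⁻¹] = kg·m·s⁻²
  760 m^2·Pa:  Pa·m² = N·m⁻²·m² = kg·m·s⁻²
  (14 kg m^2 s^-2) / (83.6 m):  [kg·m²·s⁻²] / [m] = kg·m·s⁻²
The terms do not share a single dimension (kg·m·s⁻² vs kg·m·s⁻¹).

No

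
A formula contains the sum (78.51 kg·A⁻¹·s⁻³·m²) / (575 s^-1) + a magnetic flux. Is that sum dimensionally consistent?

Work out the base dimensions of each:
  (78.51 kg·A⁻¹·s⁻³·m²) / (575 s^-1):  [kg·m²·s⁻³·A⁻¹] / [s⁻¹] = kg·m²·s⁻²·A⁻¹
  a magnetic flux:  [magnetic flux] = kg·m²·s⁻²·A⁻¹
Both are kg·m²·s⁻²·A⁻¹, so they have the same dimensions and can be added.

Yes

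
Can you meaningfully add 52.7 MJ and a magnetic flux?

Reduce each to base SI dimensions:
  52.7 MJ:  J = N·m = kg·m²·s⁻²
  a magnetic flux:  [magnetic flux] = kg·m²·s⁻²·A⁻¹
kg·m²·s⁻² ≠ kg·m²·s⁻²·A⁻¹, so they cannot be added.

No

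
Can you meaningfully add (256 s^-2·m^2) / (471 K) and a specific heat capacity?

Yes

Work out the base dimensions of each:
  (256 s^-2·m^2) / (471 K):  [m²·s⁻²] / [K] = m²·s⁻²·K⁻¹
  a specific heat capacity:  [specific heat capacity] = m²·s⁻²·K⁻¹
Both are m²·s⁻²·K⁻¹, so they have the same dimensions and can be added.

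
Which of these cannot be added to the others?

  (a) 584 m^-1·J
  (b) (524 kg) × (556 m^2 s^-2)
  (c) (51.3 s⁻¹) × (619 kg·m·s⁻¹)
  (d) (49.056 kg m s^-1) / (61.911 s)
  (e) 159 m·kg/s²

(b)

In SI base units:
  (a) J·m⁻¹ = N·m·m⁻¹ = kg·m·s⁻²
  (b) [kg] · [m²·s⁻²] = kg·m²·s⁻²
  (c) [s⁻¹] · [kg·m·s⁻¹] = kg·m·s⁻²
  (d) [kg·m·s⁻¹] / [s] = kg·m·s⁻²
  (e) kg·m·s⁻²
All reduce to kg·m·s⁻² except (b), which is kg·m²·s⁻².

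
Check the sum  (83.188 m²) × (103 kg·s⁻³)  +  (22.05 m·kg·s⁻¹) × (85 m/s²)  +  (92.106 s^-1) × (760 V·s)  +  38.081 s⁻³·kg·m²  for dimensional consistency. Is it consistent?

No

Reduce each to base SI dimensions:
  (83.188 m²) × (103 kg·s⁻³):  [m²] · [kg·s⁻³] = kg·m²·s⁻³
  (22.05 m·kg·s⁻¹) × (85 m/s²):  [kg·m·s⁻¹] · [m·s⁻²] = kg·m²·s⁻³
  (92.106 s^-1) × (760 V·s):  [s⁻¹] · [kg·m²·s⁻²·A⁻¹] = kg·m²·s⁻³·A⁻¹
  38.081 s⁻³·kg·m²:  kg·m²·s⁻³
The terms do not share a single dimension (kg·m²·s⁻³ vs kg·m²·s⁻³·A⁻¹).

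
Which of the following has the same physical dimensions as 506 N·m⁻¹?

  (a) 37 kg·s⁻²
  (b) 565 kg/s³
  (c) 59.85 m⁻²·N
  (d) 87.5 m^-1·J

Reference: N·m⁻¹ = kg·m·s⁻²·m⁻¹ = kg·s⁻².
Each option:
  (a) kg·s⁻²  ← same
  (b) kg·s⁻³
  (c) N·m⁻² = kg·m·s⁻²·m⁻² = kg·m⁻¹·s⁻²
  (d) J·m⁻¹ = N·m·m⁻¹ = kg·m·s⁻²
Only (a) matches kg·s⁻².

(a)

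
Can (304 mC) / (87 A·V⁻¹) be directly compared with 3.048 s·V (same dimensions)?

Yes

Dimensions:
  (304 mC) / (87 A·V⁻¹):  [s·A] / [kg⁻¹·m⁻²·s³·A²] = kg·m²·s⁻²·A⁻¹
  3.048 s·V:  V·s = J·C⁻¹·s = kg·m²·s⁻²·A⁻¹
Both are kg·m²·s⁻²·A⁻¹, so they have the same dimensions and can be added.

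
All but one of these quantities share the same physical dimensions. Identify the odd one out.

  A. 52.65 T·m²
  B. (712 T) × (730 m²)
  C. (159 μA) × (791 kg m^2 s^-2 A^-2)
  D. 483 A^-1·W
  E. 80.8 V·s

In SI base units:
  A. T·m² = Wb·m⁻²·m² = kg·m²·s⁻²·A⁻¹
  B. [kg·s⁻²·A⁻¹] · [m²] = kg·m²·s⁻²·A⁻¹
  C. [A] · [kg·m²·s⁻²·A⁻²] = kg·m²·s⁻²·A⁻¹
  D. W·A⁻¹ = J·s⁻¹·A⁻¹ = kg·m²·s⁻³·A⁻¹
  E. V·s = J·C⁻¹·s = kg·m²·s⁻²·A⁻¹
All reduce to kg·m²·s⁻²·A⁻¹ except D., which is kg·m²·s⁻³·A⁻¹.

D.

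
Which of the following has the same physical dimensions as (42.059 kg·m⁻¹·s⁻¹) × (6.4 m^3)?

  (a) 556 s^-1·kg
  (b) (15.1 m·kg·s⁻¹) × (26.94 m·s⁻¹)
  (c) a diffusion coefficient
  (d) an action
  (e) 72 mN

Reference: [kg·m⁻¹·s⁻¹] · [m³] = kg·m²·s⁻¹.
Each option:
  (a) kg·s⁻¹
  (b) [kg·m·s⁻¹] · [m·s⁻¹] = kg·m²·s⁻²
  (c) [diffusion coefficient] = m²·s⁻¹
  (d) [action] = kg·m²·s⁻¹  ← same
  (e) N = kg·m·s⁻²
Only (d) matches kg·m²·s⁻¹.

(d)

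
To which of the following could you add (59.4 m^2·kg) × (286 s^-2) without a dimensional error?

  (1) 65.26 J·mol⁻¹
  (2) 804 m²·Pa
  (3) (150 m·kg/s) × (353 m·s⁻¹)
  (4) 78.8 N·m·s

(3)

Reference: [kg·m²] · [s⁻²] = kg·m²·s⁻².
Each option:
  (1) J·mol⁻¹ = N·m·mol⁻¹ = kg·m²·s⁻²·mol⁻¹
  (2) Pa·m² = N·m⁻²·m² = kg·m·s⁻²
  (3) [kg·m·s⁻¹] · [m·s⁻¹] = kg·m²·s⁻²  ← same
  (4) N·m·s = kg·m·s⁻²·m·s = kg·m²·s⁻¹
Only (3) matches kg·m²·s⁻².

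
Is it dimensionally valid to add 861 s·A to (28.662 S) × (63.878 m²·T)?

Yes

Expand each in SI base units:
  861 s·A:  A·s = s·A
  (28.662 S) × (63.878 m²·T):  [kg⁻¹·m⁻²·s³·A²] · [kg·m²·s⁻²·A⁻¹] = s·A
Both are s·A, so they have the same dimensions and can be added.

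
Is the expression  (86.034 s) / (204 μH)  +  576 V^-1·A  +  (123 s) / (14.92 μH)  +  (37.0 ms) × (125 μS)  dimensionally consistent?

No

Expand each in SI base units:
  (86.034 s) / (204 μH):  [s] / [kg·m²·s⁻²·A⁻²] = kg⁻¹·m⁻²·s³·A²
  576 V^-1·A:  A·V⁻¹ = A·(J·C⁻¹)⁻¹ = kg⁻¹·m⁻²·s³·A²
  (123 s) / (14.92 μH):  [s] / [kg·m²·s⁻²·A⁻²] = kg⁻¹·m⁻²·s³·A²
  (37.0 ms) × (125 μS):  [s] · [kg⁻¹·m⁻²·s³·A²] = kg⁻¹·m⁻²·s⁴·A²
The terms do not share a single dimension (kg⁻¹·m⁻²·s³·A² vs kg⁻¹·m⁻²·s⁴·A²).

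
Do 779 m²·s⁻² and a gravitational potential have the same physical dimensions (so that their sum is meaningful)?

Yes

Reduce each to base SI dimensions:
  779 m²·s⁻²:  m²·s⁻²
  a gravitational potential:  [gravitational potential] = m²·s⁻²
Both are m²·s⁻², so they have the same dimensions and can be added.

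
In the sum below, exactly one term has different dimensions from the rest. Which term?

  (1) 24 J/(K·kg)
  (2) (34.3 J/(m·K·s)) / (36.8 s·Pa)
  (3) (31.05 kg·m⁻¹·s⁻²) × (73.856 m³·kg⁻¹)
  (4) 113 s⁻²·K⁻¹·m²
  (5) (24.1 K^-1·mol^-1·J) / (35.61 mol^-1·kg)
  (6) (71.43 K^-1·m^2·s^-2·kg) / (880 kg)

Expand each in SI base units:
  (1) J·kg⁻¹·K⁻¹ = N·m·kg⁻¹·K⁻¹ = m²·s⁻²·K⁻¹
  (2) [kg·m·s⁻³·K⁻¹] / [kg·m⁻¹·s⁻¹] = m²·s⁻²·K⁻¹
  (3) [kg·m⁻¹·s⁻²] · [kg⁻¹·m³] = m²·s⁻²
  (4) m²·s⁻²·K⁻¹
  (5) [kg·m²·s⁻²·K⁻¹·mol⁻¹] / [kg·mol⁻¹] = m²·s⁻²·K⁻¹
  (6) [kg·m²·s⁻²·K⁻¹] / [kg] = m²·s⁻²·K⁻¹
All reduce to m²·s⁻²·K⁻¹ except (3), which is m²·s⁻².

(3)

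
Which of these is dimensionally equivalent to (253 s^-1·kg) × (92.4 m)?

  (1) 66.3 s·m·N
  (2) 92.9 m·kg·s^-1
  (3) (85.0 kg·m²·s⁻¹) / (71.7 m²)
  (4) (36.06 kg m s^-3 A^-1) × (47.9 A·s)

Reference: [kg·s⁻¹] · [m] = kg·m·s⁻¹.
Each option:
  (1) N·m·s = kg·m·s⁻²·m·s = kg·m²·s⁻¹
  (2) kg·m·s⁻¹  ← same
  (3) [kg·m²·s⁻¹] / [m²] = kg·s⁻¹
  (4) [kg·m·s⁻³·A⁻¹] · [s·A] = kg·m·s⁻²
Only (2) matches kg·m·s⁻¹.

(2)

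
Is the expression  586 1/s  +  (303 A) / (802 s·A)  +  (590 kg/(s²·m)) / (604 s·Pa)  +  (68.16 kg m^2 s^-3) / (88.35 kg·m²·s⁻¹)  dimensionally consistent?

Dimensions:
  586 1/s:  s⁻¹
  (303 A) / (802 s·A):  [A] / [s·A] = s⁻¹
  (590 kg/(s²·m)) / (604 s·Pa):  [kg·m⁻¹·s⁻²] / [kg·m⁻¹·s⁻¹] = s⁻¹
  (68.16 kg m^2 s^-3) / (88.35 kg·m²·s⁻¹):  [kg·m²·s⁻³] / [kg·m²·s⁻¹] = s⁻²
The terms do not share a single dimension (s⁻² vs s⁻¹).

No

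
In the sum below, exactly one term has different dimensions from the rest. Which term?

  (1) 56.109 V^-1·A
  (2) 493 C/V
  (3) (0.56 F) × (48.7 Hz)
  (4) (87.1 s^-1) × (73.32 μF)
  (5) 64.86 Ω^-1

In SI base units:
  (1) A·V⁻¹ = A·(J·C⁻¹)⁻¹ = kg⁻¹·m⁻²·s³·A²
  (2) C·V⁻¹ = s·A·(J·C⁻¹)⁻¹ = kg⁻¹·m⁻²·s⁴·A²
  (3) [kg⁻¹·m⁻²·s⁴·A²] · [s⁻¹] = kg⁻¹·m⁻²·s³·A²
  (4) [s⁻¹] · [kg⁻¹·m⁻²·s⁴·A²] = kg⁻¹·m⁻²·s³·A²
  (5) Ω⁻¹ = (V·A⁻¹)⁻¹ = kg⁻¹·m⁻²·s³·A²
All reduce to kg⁻¹·m⁻²·s³·A² except (2), which is kg⁻¹·m⁻²·s⁴·A².

(2)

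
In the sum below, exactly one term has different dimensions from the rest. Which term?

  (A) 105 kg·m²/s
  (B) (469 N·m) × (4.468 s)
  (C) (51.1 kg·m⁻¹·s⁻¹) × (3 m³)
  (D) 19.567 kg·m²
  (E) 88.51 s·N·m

(D)

Dimensions:
  (A) kg·m²·s⁻¹
  (B) [kg·m²·s⁻²] · [s] = kg·m²·s⁻¹
  (C) [kg·m⁻¹·s⁻¹] · [m³] = kg·m²·s⁻¹
  (D) kg·m²
  (E) N·m·s = kg·m·s⁻²·m·s = kg·m²·s⁻¹
All reduce to kg·m²·s⁻¹ except (D), which is kg·m².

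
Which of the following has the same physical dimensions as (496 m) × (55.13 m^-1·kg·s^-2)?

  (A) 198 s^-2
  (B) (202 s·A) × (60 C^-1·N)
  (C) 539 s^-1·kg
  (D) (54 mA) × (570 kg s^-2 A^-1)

(D)

Reference: [m] · [kg·m⁻¹·s⁻²] = kg·s⁻².
Each option:
  (A) s⁻²
  (B) [s·A] · [kg·m·s⁻³·A⁻¹] = kg·m·s⁻²
  (C) kg·s⁻¹
  (D) [A] · [kg·s⁻²·A⁻¹] = kg·s⁻²  ← same
Only (D) matches kg·s⁻².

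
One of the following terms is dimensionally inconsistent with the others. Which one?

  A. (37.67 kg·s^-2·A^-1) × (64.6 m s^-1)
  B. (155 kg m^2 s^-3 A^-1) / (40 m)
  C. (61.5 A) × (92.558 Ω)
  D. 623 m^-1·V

In SI base units:
  A. [kg·s⁻²·A⁻¹] · [m·s⁻¹] = kg·m·s⁻³·A⁻¹
  B. [kg·m²·s⁻³·A⁻¹] / [m] = kg·m·s⁻³·A⁻¹
  C. [A] · [kg·m²·s⁻³·A⁻²] = kg·m²·s⁻³·A⁻¹
  D. V·m⁻¹ = J·C⁻¹·m⁻¹ = kg·m·s⁻³·A⁻¹
All reduce to kg·m·s⁻³·A⁻¹ except C., which is kg·m²·s⁻³·A⁻¹.

C.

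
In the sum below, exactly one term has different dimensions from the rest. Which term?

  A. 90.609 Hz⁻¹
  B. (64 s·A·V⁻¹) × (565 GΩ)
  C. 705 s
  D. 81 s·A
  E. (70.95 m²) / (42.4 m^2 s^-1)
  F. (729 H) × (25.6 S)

Work out the base dimensions of each:
  A. Hz⁻¹ = (s⁻¹)⁻¹ = s
  B. [kg⁻¹·m⁻²·s⁴·A²] · [kg·m²·s⁻³·A⁻²] = s
  C. s
  D. A·s = s·A
  E. [m²] / [m²·s⁻¹] = s
  F. [kg·m²·s⁻²·A⁻²] · [kg⁻¹·m⁻²·s³·A²] = s
All reduce to s except D., which is s·A.

D.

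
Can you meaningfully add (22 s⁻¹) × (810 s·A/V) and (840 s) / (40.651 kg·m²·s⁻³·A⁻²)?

No

Reduce each to base SI dimensions:
  (22 s⁻¹) × (810 s·A/V):  [s⁻¹] · [kg⁻¹·m⁻²·s⁴·A²] = kg⁻¹·m⁻²·s³·A²
  (840 s) / (40.651 kg·m²·s⁻³·A⁻²):  [s] / [kg·m²·s⁻³·A⁻²] = kg⁻¹·m⁻²·s⁴·A²
kg⁻¹·m⁻²·s³·A² ≠ kg⁻¹·m⁻²·s⁴·A², so they cannot be added.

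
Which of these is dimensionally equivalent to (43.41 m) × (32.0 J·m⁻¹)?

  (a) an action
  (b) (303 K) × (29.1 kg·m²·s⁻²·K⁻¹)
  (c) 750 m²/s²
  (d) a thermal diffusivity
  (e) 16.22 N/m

Reference: [m] · [kg·m·s⁻²] = kg·m²·s⁻².
Each option:
  (a) [action] = kg·m²·s⁻¹
  (b) [K] · [kg·m²·s⁻²·K⁻¹] = kg·m²·s⁻²  ← same
  (c) m²·s⁻²
  (d) [thermal diffusivity] = m²·s⁻¹
  (e) N·m⁻¹ = kg·m·s⁻²·m⁻¹ = kg·s⁻²
Only (b) matches kg·m²·s⁻².

(b)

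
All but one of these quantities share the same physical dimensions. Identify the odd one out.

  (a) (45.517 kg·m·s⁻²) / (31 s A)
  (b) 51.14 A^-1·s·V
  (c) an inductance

Expand each in SI base units:
  (a) [kg·m·s⁻²] / [s·A] = kg·m·s⁻³·A⁻¹
  (b) V·s·A⁻¹ = J·C⁻¹·s·A⁻¹ = kg·m²·s⁻²·A⁻²
  (c) [inductance] = kg·m²·s⁻²·A⁻²
All reduce to kg·m²·s⁻²·A⁻² except (a), which is kg·m·s⁻³·A⁻¹.

(a)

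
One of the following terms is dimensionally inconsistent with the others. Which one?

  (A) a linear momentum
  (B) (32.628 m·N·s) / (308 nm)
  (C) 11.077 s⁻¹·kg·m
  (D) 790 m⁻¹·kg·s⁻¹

(D)

In SI base units:
  (A) [linear momentum] = kg·m·s⁻¹
  (B) [kg·m²·s⁻¹] / [m] = kg·m·s⁻¹
  (C) kg·m·s⁻¹
  (D) kg·m⁻¹·s⁻¹
All reduce to kg·m·s⁻¹ except (D), which is kg·m⁻¹·s⁻¹.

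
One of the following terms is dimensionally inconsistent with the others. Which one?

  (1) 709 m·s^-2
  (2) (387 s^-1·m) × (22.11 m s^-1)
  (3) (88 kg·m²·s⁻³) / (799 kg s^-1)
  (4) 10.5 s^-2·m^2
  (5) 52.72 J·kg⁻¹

Work out the base dimensions of each:
  (1) m·s⁻²
  (2) [m·s⁻¹] · [m·s⁻¹] = m²·s⁻²
  (3) [kg·m²·s⁻³] / [kg·s⁻¹] = m²·s⁻²
  (4) m²·s⁻²
  (5) J·kg⁻¹ = N·m·kg⁻¹ = m²·s⁻²
All reduce to m²·s⁻² except (1), which is m·s⁻².

(1)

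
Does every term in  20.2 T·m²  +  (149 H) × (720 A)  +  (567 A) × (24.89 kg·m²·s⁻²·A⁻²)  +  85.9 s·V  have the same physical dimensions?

Work out the base dimensions of each:
  20.2 T·m²:  T·m² = Wb·m⁻²·m² = kg·m²·s⁻²·A⁻¹
  (149 H) × (720 A):  [kg·m²·s⁻²·A⁻²] · [A] = kg·m²·s⁻²·A⁻¹
  (567 A) × (24.89 kg·m²·s⁻²·A⁻²):  [A] · [kg·m²·s⁻²·A⁻²] = kg·m²·s⁻²·A⁻¹
  85.9 s·V:  V·s = J·C⁻¹·s = kg·m²·s⁻²·A⁻¹
Every term reduces to kg·m²·s⁻²·A⁻¹.

Yes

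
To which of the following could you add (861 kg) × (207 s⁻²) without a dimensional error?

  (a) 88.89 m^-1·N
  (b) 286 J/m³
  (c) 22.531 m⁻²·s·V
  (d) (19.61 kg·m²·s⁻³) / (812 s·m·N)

(a)

Reference: [kg] · [s⁻²] = kg·s⁻².
Each option:
  (a) N·m⁻¹ = kg·m·s⁻²·m⁻¹ = kg·s⁻²  ← same
  (b) J·m⁻³ = N·m·m⁻³ = kg·m⁻¹·s⁻²
  (c) V·s·m⁻² = J·C⁻¹·s·m⁻² = kg·s⁻²·A⁻¹
  (d) [kg·m²·s⁻³] / [kg·m²·s⁻¹] = s⁻²
Only (a) matches kg·s⁻².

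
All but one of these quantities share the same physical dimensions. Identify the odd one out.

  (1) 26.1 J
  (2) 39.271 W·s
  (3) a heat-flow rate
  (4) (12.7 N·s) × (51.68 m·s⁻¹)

(3)

Reduce each to base SI dimensions:
  (1) J = N·m = kg·m²·s⁻²
  (2) W·s = J·s⁻¹·s = kg·m²·s⁻²
  (3) [heat-flow rate] = kg·m²·s⁻³
  (4) [kg·m·s⁻¹] · [m·s⁻¹] = kg·m²·s⁻²
All reduce to kg·m²·s⁻² except (3), which is kg·m²·s⁻³.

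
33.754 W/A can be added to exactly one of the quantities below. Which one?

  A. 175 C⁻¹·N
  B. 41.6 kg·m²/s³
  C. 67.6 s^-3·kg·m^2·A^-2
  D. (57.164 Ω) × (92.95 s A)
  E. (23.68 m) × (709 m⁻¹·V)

E.

Reference: W·A⁻¹ = J·s⁻¹·A⁻¹ = kg·m²·s⁻³·A⁻¹.
Each option:
  A. N·C⁻¹ = kg·m·s⁻²·(s·A)⁻¹ = kg·m·s⁻³·A⁻¹
  B. kg·m²·s⁻³
  C. kg·m²·s⁻³·A⁻²
  D. [kg·m²·s⁻³·A⁻²] · [s·A] = kg·m²·s⁻²·A⁻¹
  E. [m] · [kg·m·s⁻³·A⁻¹] = kg·m²·s⁻³·A⁻¹  ← same
Only E. matches kg·m²·s⁻³·A⁻¹.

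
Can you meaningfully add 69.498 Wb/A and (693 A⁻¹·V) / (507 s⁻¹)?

Expand each in SI base units:
  69.498 Wb/A:  Wb·A⁻¹ = V·s·A⁻¹ = kg·m²·s⁻²·A⁻²
  (693 A⁻¹·V) / (507 s⁻¹):  [kg·m²·s⁻³·A⁻²] / [s⁻¹] = kg·m²·s⁻²·A⁻²
Both are kg·m²·s⁻²·A⁻², so they have the same dimensions and can be added.

Yes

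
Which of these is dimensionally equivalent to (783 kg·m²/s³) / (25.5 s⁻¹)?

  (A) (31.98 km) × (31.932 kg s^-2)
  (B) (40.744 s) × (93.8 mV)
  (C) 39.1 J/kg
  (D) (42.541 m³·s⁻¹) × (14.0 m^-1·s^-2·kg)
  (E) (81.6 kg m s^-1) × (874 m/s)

Reference: [kg·m²·s⁻³] / [s⁻¹] = kg·m²·s⁻².
Each option:
  (A) [m] · [kg·s⁻²] = kg·m·s⁻²
  (B) [s] · [kg·m²·s⁻³·A⁻¹] = kg·m²·s⁻²·A⁻¹
  (C) J·kg⁻¹ = N·m·kg⁻¹ = m²·s⁻²
  (D) [m³·s⁻¹] · [kg·m⁻¹·s⁻²] = kg·m²·s⁻³
  (E) [kg·m·s⁻¹] · [m·s⁻¹] = kg·m²·s⁻²  ← same
Only (E) matches kg·m²·s⁻².

(E)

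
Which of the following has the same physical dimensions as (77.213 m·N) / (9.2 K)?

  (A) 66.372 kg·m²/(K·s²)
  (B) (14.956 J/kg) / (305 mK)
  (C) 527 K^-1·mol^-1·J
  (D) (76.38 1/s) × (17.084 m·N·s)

(A)

Reference: [kg·m²·s⁻²] / [K] = kg·m²·s⁻²·K⁻¹.
Each option:
  (A) kg·m²·s⁻²·K⁻¹  ← same
  (B) [m²·s⁻²] / [K] = m²·s⁻²·K⁻¹
  (C) J·mol⁻¹·K⁻¹ = N·m·mol⁻¹·K⁻¹ = kg·m²·s⁻²·K⁻¹·mol⁻¹
  (D) [s⁻¹] · [kg·m²·s⁻¹] = kg·m²·s⁻²
Only (A) matches kg·m²·s⁻²·K⁻¹.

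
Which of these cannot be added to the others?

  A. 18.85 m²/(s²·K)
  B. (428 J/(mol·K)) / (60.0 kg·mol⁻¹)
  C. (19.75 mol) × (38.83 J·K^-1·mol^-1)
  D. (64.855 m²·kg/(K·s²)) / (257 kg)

C.

Dimensions:
  A. m²·s⁻²·K⁻¹
  B. [kg·m²·s⁻²·K⁻¹·mol⁻¹] / [kg·mol⁻¹] = m²·s⁻²·K⁻¹
  C. [mol] · [kg·m²·s⁻²·K⁻¹·mol⁻¹] = kg·m²·s⁻²·K⁻¹
  D. [kg·m²·s⁻²·K⁻¹] / [kg] = m²·s⁻²·K⁻¹
All reduce to m²·s⁻²·K⁻¹ except C., which is kg·m²·s⁻²·K⁻¹.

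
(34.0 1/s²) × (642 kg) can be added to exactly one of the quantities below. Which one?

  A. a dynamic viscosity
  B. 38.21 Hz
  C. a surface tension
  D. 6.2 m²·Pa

Reference: [s⁻²] · [kg] = kg·s⁻².
Each option:
  A. [dynamic viscosity] = kg·m⁻¹·s⁻¹
  B. Hz = s⁻¹
  C. [surface tension] = kg·s⁻²  ← same
  D. Pa·m² = N·m⁻²·m² = kg·m·s⁻²
Only C. matches kg·s⁻².

C.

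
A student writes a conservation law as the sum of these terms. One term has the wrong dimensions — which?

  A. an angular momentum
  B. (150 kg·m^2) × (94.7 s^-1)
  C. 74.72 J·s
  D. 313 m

In SI base units:
  A. [angular momentum] = kg·m²·s⁻¹
  B. [kg·m²] · [s⁻¹] = kg·m²·s⁻¹
  C. J·s = N·m·s = kg·m²·s⁻¹
  D. m
All reduce to kg·m²·s⁻¹ except D., which is m.

D.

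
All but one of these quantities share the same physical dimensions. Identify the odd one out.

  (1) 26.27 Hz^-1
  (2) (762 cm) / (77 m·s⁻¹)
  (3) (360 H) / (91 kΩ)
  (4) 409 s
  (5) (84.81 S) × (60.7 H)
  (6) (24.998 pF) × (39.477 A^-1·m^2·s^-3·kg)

(6)

In SI base units:
  (1) Hz⁻¹ = (s⁻¹)⁻¹ = s
  (2) [m] / [m·s⁻¹] = s
  (3) [kg·m²·s⁻²·A⁻²] / [kg·m²·s⁻³·A⁻²] = s
  (4) s
  (5) [kg⁻¹·m⁻²·s³·A²] · [kg·m²·s⁻²·A⁻²] = s
  (6) [kg⁻¹·m⁻²·s⁴·A²] · [kg·m²·s⁻³·A⁻¹] = s·A
All reduce to s except (6), which is s·A.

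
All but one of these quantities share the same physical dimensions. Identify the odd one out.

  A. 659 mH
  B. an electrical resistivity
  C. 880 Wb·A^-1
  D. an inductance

B.

Reduce each to base SI dimensions:
  A. H = V·s·A⁻¹ = kg·m²·s⁻²·A⁻²
  B. [electrical resistivity] = kg·m³·s⁻³·A⁻²
  C. Wb·A⁻¹ = V·s·A⁻¹ = kg·m²·s⁻²·A⁻²
  D. [inductance] = kg·m²·s⁻²·A⁻²
All reduce to kg·m²·s⁻²·A⁻² except B., which is kg·m³·s⁻³·A⁻².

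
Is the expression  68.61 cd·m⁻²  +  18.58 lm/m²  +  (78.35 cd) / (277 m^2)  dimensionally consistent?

Dimensions:
  68.61 cd·m⁻²:  cd·m⁻² = m⁻²·cd
  18.58 lm/m²:  lm·m⁻² = cd·m⁻² = m⁻²·cd
  (78.35 cd) / (277 m^2):  [cd] / [m²] = m⁻²·cd
Every term reduces to m⁻²·cd.

Yes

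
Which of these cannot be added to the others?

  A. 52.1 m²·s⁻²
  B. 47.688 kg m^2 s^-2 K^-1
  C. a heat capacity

A.

Work out the base dimensions of each:
  A. m²·s⁻²
  B. kg·m²·s⁻²·K⁻¹
  C. [heat capacity] = kg·m²·s⁻²·K⁻¹
All reduce to kg·m²·s⁻²·K⁻¹ except A., which is m²·s⁻².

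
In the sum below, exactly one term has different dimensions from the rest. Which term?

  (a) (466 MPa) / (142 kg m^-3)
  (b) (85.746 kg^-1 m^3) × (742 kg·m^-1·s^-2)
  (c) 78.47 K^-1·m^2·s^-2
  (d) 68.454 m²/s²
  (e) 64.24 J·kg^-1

(c)

Reduce each to base SI dimensions:
  (a) [kg·m⁻¹·s⁻²] / [kg·m⁻³] = m²·s⁻²
  (b) [kg⁻¹·m³] · [kg·m⁻¹·s⁻²] = m²·s⁻²
  (c) m²·s⁻²·K⁻¹
  (d) m²·s⁻²
  (e) J·kg⁻¹ = N·m·kg⁻¹ = m²·s⁻²
All reduce to m²·s⁻² except (c), which is m²·s⁻²·K⁻¹.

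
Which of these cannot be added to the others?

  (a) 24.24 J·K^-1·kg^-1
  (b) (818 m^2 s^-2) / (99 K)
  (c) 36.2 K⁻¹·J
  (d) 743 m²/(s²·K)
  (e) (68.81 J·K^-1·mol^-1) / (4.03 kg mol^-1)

Work out the base dimensions of each:
  (a) J·kg⁻¹·K⁻¹ = N·m·kg⁻¹·K⁻¹ = m²·s⁻²·K⁻¹
  (b) [m²·s⁻²] / [K] = m²·s⁻²·K⁻¹
  (c) J·K⁻¹ = N·m·K⁻¹ = kg·m²·s⁻²·K⁻¹
  (d) m²·s⁻²·K⁻¹
  (e) [kg·m²·s⁻²·K⁻¹·mol⁻¹] / [kg·mol⁻¹] = m²·s⁻²·K⁻¹
All reduce to m²·s⁻²·K⁻¹ except (c), which is kg·m²·s⁻²·K⁻¹.

(c)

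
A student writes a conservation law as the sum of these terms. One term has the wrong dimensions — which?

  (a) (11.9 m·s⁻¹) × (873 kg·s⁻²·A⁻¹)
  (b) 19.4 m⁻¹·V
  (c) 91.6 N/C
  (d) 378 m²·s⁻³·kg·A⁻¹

(d)

Work out the base dimensions of each:
  (a) [m·s⁻¹] · [kg·s⁻²·A⁻¹] = kg·m·s⁻³·A⁻¹
  (b) V·m⁻¹ = J·C⁻¹·m⁻¹ = kg·m·s⁻³·A⁻¹
  (c) N·C⁻¹ = kg·m·s⁻²·(s·A)⁻¹ = kg·m·s⁻³·A⁻¹
  (d) kg·m²·s⁻³·A⁻¹
All reduce to kg·m·s⁻³·A⁻¹ except (d), which is kg·m²·s⁻³·A⁻¹.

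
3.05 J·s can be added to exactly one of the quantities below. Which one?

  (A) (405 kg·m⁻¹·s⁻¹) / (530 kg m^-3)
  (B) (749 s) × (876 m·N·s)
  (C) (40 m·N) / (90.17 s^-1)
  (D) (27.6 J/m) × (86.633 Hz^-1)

Reference: J·s = N·m·s = kg·m²·s⁻¹.
Each option:
  (A) [kg·m⁻¹·s⁻¹] / [kg·m⁻³] = m²·s⁻¹
  (B) [s] · [kg·m²·s⁻¹] = kg·m²
  (C) [kg·m²·s⁻²] / [s⁻¹] = kg·m²·s⁻¹  ← same
  (D) [kg·m·s⁻²] · [s] = kg·m·s⁻¹
Only (C) matches kg·m²·s⁻¹.

(C)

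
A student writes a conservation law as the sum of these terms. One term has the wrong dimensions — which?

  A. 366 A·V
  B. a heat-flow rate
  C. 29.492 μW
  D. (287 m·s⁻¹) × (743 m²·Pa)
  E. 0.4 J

Work out the base dimensions of each:
  A. V·A = J·C⁻¹·A = kg·m²·s⁻³
  B. [heat-flow rate] = kg·m²·s⁻³
  C. W = J·s⁻¹ = kg·m²·s⁻³
  D. [m·s⁻¹] · [kg·m·s⁻²] = kg·m²·s⁻³
  E. J = N·m = kg·m²·s⁻²
All reduce to kg·m²·s⁻³ except E., which is kg·m²·s⁻².

E.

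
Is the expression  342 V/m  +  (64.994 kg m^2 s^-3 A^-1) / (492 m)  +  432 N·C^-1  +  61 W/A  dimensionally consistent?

Dimensions:
  342 V/m:  V·m⁻¹ = J·C⁻¹·m⁻¹ = kg·m·s⁻³·A⁻¹
  (64.994 kg m^2 s^-3 A^-1) / (492 m):  [kg·m²·s⁻³·A⁻¹] / [m] = kg·m·s⁻³·A⁻¹
  432 N·C^-1:  N·C⁻¹ = kg·m·s⁻²·(s·A)⁻¹ = kg·m·s⁻³·A⁻¹
  61 W/A:  W·A⁻¹ = J·s⁻¹·A⁻¹ = kg·m²·s⁻³·A⁻¹
The terms do not share a single dimension (kg·m²·s⁻³·A⁻¹ vs kg·m·s⁻³·A⁻¹).

No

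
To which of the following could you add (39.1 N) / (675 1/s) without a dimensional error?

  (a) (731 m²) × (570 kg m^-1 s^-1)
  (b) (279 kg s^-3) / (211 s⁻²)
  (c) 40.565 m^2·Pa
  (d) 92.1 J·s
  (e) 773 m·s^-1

Reference: [kg·m·s⁻²] / [s⁻¹] = kg·m·s⁻¹.
Each option:
  (a) [m²] · [kg·m⁻¹·s⁻¹] = kg·m·s⁻¹  ← same
  (b) [kg·s⁻³] / [s⁻²] = kg·s⁻¹
  (c) Pa·m² = N·m⁻²·m² = kg·m·s⁻²
  (d) J·s = N·m·s = kg·m²·s⁻¹
  (e) m·s⁻¹
Only (a) matches kg·m·s⁻¹.

(a)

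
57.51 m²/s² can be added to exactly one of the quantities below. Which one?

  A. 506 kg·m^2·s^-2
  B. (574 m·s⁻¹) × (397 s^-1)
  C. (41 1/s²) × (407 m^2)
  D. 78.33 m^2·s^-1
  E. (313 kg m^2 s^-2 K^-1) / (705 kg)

Reference: m²·s⁻².
Each option:
  A. kg·m²·s⁻²
  B. [m·s⁻¹] · [s⁻¹] = m·s⁻²
  C. [s⁻²] · [m²] = m²·s⁻²  ← same
  D. m²·s⁻¹
  E. [kg·m²·s⁻²·K⁻¹] / [kg] = m²·s⁻²·K⁻¹
Only C. matches m²·s⁻².

C.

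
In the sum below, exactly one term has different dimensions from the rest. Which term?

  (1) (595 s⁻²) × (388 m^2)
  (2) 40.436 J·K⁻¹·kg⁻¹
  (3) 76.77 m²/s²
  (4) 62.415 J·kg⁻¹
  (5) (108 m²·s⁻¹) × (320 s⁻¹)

In SI base units:
  (1) [s⁻²] · [m²] = m²·s⁻²
  (2) J·kg⁻¹·K⁻¹ = N·m·kg⁻¹·K⁻¹ = m²·s⁻²·K⁻¹
  (3) m²·s⁻²
  (4) J·kg⁻¹ = N·m·kg⁻¹ = m²·s⁻²
  (5) [m²·s⁻¹] · [s⁻¹] = m²·s⁻²
All reduce to m²·s⁻² except (2), which is m²·s⁻²·K⁻¹.

(2)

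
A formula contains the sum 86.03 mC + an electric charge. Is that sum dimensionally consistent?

Expand each in SI base units:
  86.03 mC:  C = s·A
  an electric charge:  [electric charge] = s·A
Both are s·A, so they have the same dimensions and can be added.

Yes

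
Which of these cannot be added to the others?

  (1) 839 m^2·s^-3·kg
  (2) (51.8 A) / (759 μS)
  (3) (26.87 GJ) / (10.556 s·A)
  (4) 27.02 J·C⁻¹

Expand each in SI base units:
  (1) kg·m²·s⁻³
  (2) [A] / [kg⁻¹·m⁻²·s³·A²] = kg·m²·s⁻³·A⁻¹
  (3) [kg·m²·s⁻²] / [s·A] = kg·m²·s⁻³·A⁻¹
  (4) J·C⁻¹ = N·m·(s·A)⁻¹ = kg·m²·s⁻³·A⁻¹
All reduce to kg·m²·s⁻³·A⁻¹ except (1), which is kg·m²·s⁻³.

(1)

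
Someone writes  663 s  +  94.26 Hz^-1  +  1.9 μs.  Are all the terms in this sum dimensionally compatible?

Reduce each to base SI dimensions:
  663 s:  s
  94.26 Hz^-1:  Hz⁻¹ = (s⁻¹)⁻¹ = s
  1.9 μs:  s
Every term reduces to s.

Yes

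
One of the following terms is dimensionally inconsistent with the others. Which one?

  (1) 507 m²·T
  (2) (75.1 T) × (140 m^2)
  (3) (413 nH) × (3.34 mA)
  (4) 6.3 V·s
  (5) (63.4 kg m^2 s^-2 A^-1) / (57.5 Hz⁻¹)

(5)

In SI base units:
  (1) T·m² = Wb·m⁻²·m² = kg·m²·s⁻²·A⁻¹
  (2) [kg·s⁻²·A⁻¹] · [m²] = kg·m²·s⁻²·A⁻¹
  (3) [kg·m²·s⁻²·A⁻²] · [A] = kg·m²·s⁻²·A⁻¹
  (4) V·s = J·C⁻¹·s = kg·m²·s⁻²·A⁻¹
  (5) [kg·m²·s⁻²·A⁻¹] / [s] = kg·m²·s⁻³·A⁻¹
All reduce to kg·m²·s⁻²·A⁻¹ except (5), which is kg·m²·s⁻³·A⁻¹.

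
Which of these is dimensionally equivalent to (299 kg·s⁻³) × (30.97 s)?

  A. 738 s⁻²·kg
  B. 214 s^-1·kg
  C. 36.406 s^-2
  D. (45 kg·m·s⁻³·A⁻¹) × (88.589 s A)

A.

Reference: [kg·s⁻³] · [s] = kg·s⁻².
Each option:
  A. kg·s⁻²  ← same
  B. kg·s⁻¹
  C. s⁻²
  D. [kg·m·s⁻³·A⁻¹] · [s·A] = kg·m·s⁻²
Only A. matches kg·s⁻².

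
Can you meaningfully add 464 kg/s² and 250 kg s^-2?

Dimensions:
  464 kg/s²:  kg·s⁻²
  250 kg s^-2:  kg·s⁻²
Both are kg·s⁻², so they have the same dimensions and can be added.

Yes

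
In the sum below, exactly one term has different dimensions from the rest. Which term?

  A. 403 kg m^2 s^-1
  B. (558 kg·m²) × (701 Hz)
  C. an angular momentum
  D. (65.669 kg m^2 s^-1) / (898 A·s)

Reduce each to base SI dimensions:
  A. kg·m²·s⁻¹
  B. [kg·m²] · [s⁻¹] = kg·m²·s⁻¹
  C. [angular momentum] = kg·m²·s⁻¹
  D. [kg·m²·s⁻¹] / [s·A] = kg·m²·s⁻²·A⁻¹
All reduce to kg·m²·s⁻¹ except D., which is kg·m²·s⁻²·A⁻¹.

D.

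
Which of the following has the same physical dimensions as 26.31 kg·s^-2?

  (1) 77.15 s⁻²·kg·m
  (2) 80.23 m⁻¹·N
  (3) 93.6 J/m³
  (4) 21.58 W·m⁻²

Reference: kg·s⁻².
Each option:
  (1) kg·m·s⁻²
  (2) N·m⁻¹ = kg·m·s⁻²·m⁻¹ = kg·s⁻²  ← same
  (3) J·m⁻³ = N·m·m⁻³ = kg·m⁻¹·s⁻²
  (4) W·m⁻² = J·s⁻¹·m⁻² = kg·s⁻³
Only (2) matches kg·s⁻².

(2)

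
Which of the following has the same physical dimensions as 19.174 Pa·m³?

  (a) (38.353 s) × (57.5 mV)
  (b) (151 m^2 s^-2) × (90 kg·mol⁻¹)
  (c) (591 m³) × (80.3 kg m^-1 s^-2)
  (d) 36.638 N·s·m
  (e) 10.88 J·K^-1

Reference: Pa·m³ = N·m⁻²·m³ = kg·m²·s⁻².
Each option:
  (a) [s] · [kg·m²·s⁻³·A⁻¹] = kg·m²·s⁻²·A⁻¹
  (b) [m²·s⁻²] · [kg·mol⁻¹] = kg·m²·s⁻²·mol⁻¹
  (c) [m³] · [kg·m⁻¹·s⁻²] = kg·m²·s⁻²  ← same
  (d) N·m·s = kg·m·s⁻²·m·s = kg·m²·s⁻¹
  (e) J·K⁻¹ = N·m·K⁻¹ = kg·m²·s⁻²·K⁻¹
Only (c) matches kg·m²·s⁻².

(c)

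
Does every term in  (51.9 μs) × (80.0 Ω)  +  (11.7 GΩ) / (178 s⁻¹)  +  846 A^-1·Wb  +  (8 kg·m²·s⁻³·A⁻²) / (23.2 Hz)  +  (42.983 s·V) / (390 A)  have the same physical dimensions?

Yes

Reduce each to base SI dimensions:
  (51.9 μs) × (80.0 Ω):  [s] · [kg·m²·s⁻³·A⁻²] = kg·m²·s⁻²·A⁻²
  (11.7 GΩ) / (178 s⁻¹):  [kg·m²·s⁻³·A⁻²] / [s⁻¹] = kg·m²·s⁻²·A⁻²
  846 A^-1·Wb:  Wb·A⁻¹ = V·s·A⁻¹ = kg·m²·s⁻²·A⁻²
  (8 kg·m²·s⁻³·A⁻²) / (23.2 Hz):  [kg·m²·s⁻³·A⁻²] / [s⁻¹] = kg·m²·s⁻²·A⁻²
  (42.983 s·V) / (390 A):  [kg·m²·s⁻²·A⁻¹] / [A] = kg·m²·s⁻²·A⁻²
Every term reduces to kg·m²·s⁻²·A⁻².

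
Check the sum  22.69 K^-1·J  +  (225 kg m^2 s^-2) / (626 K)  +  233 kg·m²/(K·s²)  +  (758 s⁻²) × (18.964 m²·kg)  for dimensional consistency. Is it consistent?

No

Dimensions:
  22.69 K^-1·J:  J·K⁻¹ = N·m·K⁻¹ = kg·m²·s⁻²·K⁻¹
  (225 kg m^2 s^-2) / (626 K):  [kg·m²·s⁻²] / [K] = kg·m²·s⁻²·K⁻¹
  233 kg·m²/(K·s²):  kg·m²·s⁻²·K⁻¹
  (758 s⁻²) × (18.964 m²·kg):  [s⁻²] · [kg·m²] = kg·m²·s⁻²
The terms do not share a single dimension (kg·m²·s⁻² vs kg·m²·s⁻²·K⁻¹).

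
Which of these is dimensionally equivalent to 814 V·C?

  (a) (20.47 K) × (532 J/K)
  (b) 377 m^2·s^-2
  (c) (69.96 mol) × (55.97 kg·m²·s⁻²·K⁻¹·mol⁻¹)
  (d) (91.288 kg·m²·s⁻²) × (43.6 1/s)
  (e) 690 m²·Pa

Reference: C·V = s·A·J·C⁻¹ = kg·m²·s⁻².
Each option:
  (a) [K] · [kg·m²·s⁻²·K⁻¹] = kg·m²·s⁻²  ← same
  (b) m²·s⁻²
  (c) [mol] · [kg·m²·s⁻²·K⁻¹·mol⁻¹] = kg·m²·s⁻²·K⁻¹
  (d) [kg·m²·s⁻²] · [s⁻¹] = kg·m²·s⁻³
  (e) Pa·m² = N·m⁻²·m² = kg·m·s⁻²
Only (a) matches kg·m²·s⁻².

(a)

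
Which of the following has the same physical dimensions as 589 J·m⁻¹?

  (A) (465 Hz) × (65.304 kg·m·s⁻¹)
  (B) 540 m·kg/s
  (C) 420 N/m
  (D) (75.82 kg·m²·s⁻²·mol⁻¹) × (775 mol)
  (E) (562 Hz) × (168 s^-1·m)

(A)

Reference: J·m⁻¹ = N·m·m⁻¹ = kg·m·s⁻².
Each option:
  (A) [s⁻¹] · [kg·m·s⁻¹] = kg·m·s⁻²  ← same
  (B) kg·m·s⁻¹
  (C) N·m⁻¹ = kg·m·s⁻²·m⁻¹ = kg·s⁻²
  (D) [kg·m²·s⁻²·mol⁻¹] · [mol] = kg·m²·s⁻²
  (E) [s⁻¹] · [m·s⁻¹] = m·s⁻²
Only (A) matches kg·m·s⁻².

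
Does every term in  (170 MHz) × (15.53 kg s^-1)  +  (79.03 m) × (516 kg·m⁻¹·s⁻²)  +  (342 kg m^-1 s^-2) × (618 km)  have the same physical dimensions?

Work out the base dimensions of each:
  (170 MHz) × (15.53 kg s^-1):  [s⁻¹] · [kg·s⁻¹] = kg·s⁻²
  (79.03 m) × (516 kg·m⁻¹·s⁻²):  [m] · [kg·m⁻¹·s⁻²] = kg·s⁻²
  (342 kg m^-1 s^-2) × (618 km):  [kg·m⁻¹·s⁻²] · [m] = kg·s⁻²
Every term reduces to kg·s⁻².

Yes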